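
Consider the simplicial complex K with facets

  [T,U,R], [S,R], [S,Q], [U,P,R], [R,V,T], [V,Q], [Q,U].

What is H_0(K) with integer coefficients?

Fix the vertex order P < Q < R < S < T < U < V and write every simplex with vertices in increasing order. Then dim K = 2 and the simplices of K are:

  0-simplices (7): P, Q, R, S, T, U, V
  1-simplices (11): PR, PU, QS, QU, QV, RS, RT, RU, RV, TU, TV
  2-simplices (3): PRU, RTU, RTV

giving chain groups C_0 ≅ Z^7, C_1 ≅ Z^11, C_2 ≅ Z^3.

∂_1: C_1 → C_0 is given by ∂[p,q] = [q] − [p]. For instance
  ∂RT = T − R.
As a 7×11 matrix over Z this has rank 6, with invariant factors (1,1,1,1,1,1).

∂_2: C_2 → C_1 acts by ∂[p,q,r] = [q,r] − [p,r] + [p,q]. For instance
  ∂RTU = TU − RU + RT,
  ∂RTV = TV − RV + RT.
The 11×3 boundary matrix has rank 3 and Smith normal form diag(1,1,1).

Reading off H_k = ker ∂_k / im ∂_{k+1}:

  H_0: rank C_0 − rank ∂_1 = 7 − 6 = 1, and the invariant factors of ∂_1 are all 1, so H_0 ≅ Z.

H_0 ≅ Z.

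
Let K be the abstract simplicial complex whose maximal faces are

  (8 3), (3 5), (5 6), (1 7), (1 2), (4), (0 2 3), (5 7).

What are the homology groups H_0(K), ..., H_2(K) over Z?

H_0 ≅ Z^2,  H_1 ≅ Z,  H_2 = 0.

K has 9 vertices, 9 edges, 1 triangle.
rank ∂_0 = 0, rank ∂_1 = 7 ⇒ b_0 = 9 − 0 − 7 = 2; all invariant factors of ∂_1 are 1 so no torsion. So H_0 ≅ Z^2.
rank ∂_1 = 7, rank ∂_2 = 1 ⇒ b_1 = 9 − 7 − 1 = 1; all invariant factors of ∂_2 are 1 so no torsion. So H_1 ≅ Z.
rank ∂_2 = 1, rank ∂_3 = 0 ⇒ b_2 = 1 − 1 − 0 = 0. So H_2 ≅ 0.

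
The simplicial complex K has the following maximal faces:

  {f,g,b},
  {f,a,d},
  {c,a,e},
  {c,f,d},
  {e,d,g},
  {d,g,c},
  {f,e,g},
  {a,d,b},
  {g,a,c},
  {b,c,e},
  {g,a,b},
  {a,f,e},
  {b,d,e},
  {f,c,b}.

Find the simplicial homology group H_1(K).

Order the vertices as a < b < c < d < e < f < g. Listing each simplex with vertices in this order, K has dimension 2 with simplices:

  0-simplices (7): a, b, c, d, e, f, g
  1-simplices (21): ab, ac, ad, ae, af, ag, bc, bd, be, bf, bg, cd, ce, cf, cg, de, df, dg, ef, eg, fg
  2-simplices (14): abd, abg, ace, acg, adf, aef, bce, bcf, bde, bfg, cdf, cdg, deg, efg

so the chain groups are C_0 ≅ Z^7, C_1 ≅ Z^21, C_2 ≅ Z^14.

∂_1: C_1 → C_0 maps an edge to its endpoints' difference, ∂[p,q] = q − p. For instance
  ∂ad = d − a.
This gives a 7×21 integer matrix of rank 6; reducing to Smith normal form yields diagonal entries (1,1,1,1,1,1).

Boundary ∂_2: C_2 → C_1 acts by ∂[p,q,r] = [q,r] − [p,r] + [p,q]. For instance
  ∂cdg = dg − cg + cd,
  ∂bde = de − be + bd.
The 21×14 boundary matrix has rank 13 and Smith normal form diag(1,1,1,1,1,1,1,1,1,1,1,1,1).

Now H_k = ker ∂_k / im ∂_{k+1}, so:

  H_1: rank ker ∂_1 − rank ∂_2 = (21 − 6) − 13 = 2, and the invariant factors of ∂_2 are all 1, so H_1 = Z^2.

H_1 ≅ Z^2.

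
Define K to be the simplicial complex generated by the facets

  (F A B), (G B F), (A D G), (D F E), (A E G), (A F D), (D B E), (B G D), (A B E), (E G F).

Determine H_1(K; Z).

H_1 ≅ Z_2.

Order the vertices as A < B < D < E < F < G. Listing each simplex with vertices in this order, K has dimension 2 with simplices:

  0-simplices (6): A, B, D, E, F, G
  1-simplices (15): AB, AD, AE, AF, AG, BD, BE, BF, BG, DE, DF, DG, EF, EG, FG
  2-simplices (10): ABE, ABF, ADF, ADG, AEG, BDE, BDG, BFG, DEF, EFG

giving chain groups C_0 ≅ Z^6, C_1 ≅ Z^15, C_2 ≅ Z^10.

Boundary ∂_1: C_1 → C_0 maps an edge to its endpoints' difference, ∂[p,q] = q − p.
This gives a 6×15 integer matrix of rank 5; reducing to Smith normal form yields diagonal entries (1,1,1,1,1).

The boundary map ∂_2: C_2 → C_1 maps a triangle to the signed sum of its edges. For instance
  ∂EFG = FG − EG + EF,
  ∂ADF = DF − AF + AD.
The resulting 15×10 matrix has rank 10, and its Smith normal form has invariant factors (1,1,1,1,1,1,1,1,1,2).

Reading off H_k = ker ∂_k / im ∂_{k+1}:

  H_1: rank ker ∂_1 − rank ∂_2 = (15 − 5) − 10 = 0, and ∂_2 has invariant factor 2 > 1, so H_1 ≅ Z_2.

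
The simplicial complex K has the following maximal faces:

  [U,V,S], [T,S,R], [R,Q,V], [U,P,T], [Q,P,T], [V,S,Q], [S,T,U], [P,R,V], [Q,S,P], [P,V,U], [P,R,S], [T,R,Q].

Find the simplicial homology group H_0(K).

Order the vertices as P < Q < R < S < T < U < V. Listing each simplex with vertices in this order, K has dimension 2 with simplices:

  0-simplices (7): P, Q, R, S, T, U, V
  1-simplices (18): PQ, PR, PS, PT, PU, PV, QR, QS, QT, QV, RS, RT, RV, ST, SU, SV, TU, UV
  2-simplices (12): PQS, PQT, PRS, PRV, PTU, PUV, QRT, QRV, QSV, RST, STU, SUV

Hence C_0 ≅ Z^7, C_1 ≅ Z^18, C_2 ≅ Z^12.

Boundary ∂_1: C_1 → C_0 maps an edge to its endpoints' difference, ∂[p,q] = q − p.
The resulting 7×18 matrix has rank 6, and its Smith normal form has invariant factors (1,1,1,1,1,1).

∂_2: C_2 → C_1 maps a triangle to the signed sum of its edges. For instance
  ∂QSV = SV − QV + QS,
  ∂PRV = RV − PV + PR.
This gives a 18×12 integer matrix of rank 12; reducing to Smith normal form yields diagonal entries (1,1,1,1,1,1,1,1,1,1,1,2).

From H_k ≅ ker(∂_k) / im(∂_{k+1}) we obtain:

  H_0: rank C_0 − rank ∂_1 = 7 − 6 = 1, and the invariant factors of ∂_1 are all 1, so H_0 ≅ Z.

H_0 = Z.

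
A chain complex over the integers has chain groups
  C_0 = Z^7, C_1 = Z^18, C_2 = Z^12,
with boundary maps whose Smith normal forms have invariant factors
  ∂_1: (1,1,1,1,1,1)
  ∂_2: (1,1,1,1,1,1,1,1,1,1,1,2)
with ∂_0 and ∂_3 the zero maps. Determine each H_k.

H_0: b_0 = 7 − 0 − 6 = 1; torsion from ∂_1 factors > 1: none. So H_0 = Z.
H_1: b_1 = 18 − 6 − 12 = 0; torsion from ∂_2 factors > 1: [2]. So H_1 = Z/2Z.
H_2: b_2 = 12 − 12 − 0 = 0; torsion from ∂_3 factors > 1: none. So H_2 = 0.

H_0 = Z,  H_1 = Z/2Z,  H_2 = 0.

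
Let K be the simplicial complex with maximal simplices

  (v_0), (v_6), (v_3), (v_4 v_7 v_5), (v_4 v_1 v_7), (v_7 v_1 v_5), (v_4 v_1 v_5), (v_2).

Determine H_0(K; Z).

We work with the vertex ordering v_0 < v_1 < v_2 < v_3 < v_4 < v_5 < v_6 < v_7. The simplices of K, each written with vertices in increasing order, are:

  0-simplices (8): [v_0], [v_1], [v_2], [v_3], [v_4], [v_5], [v_6], [v_7]
  1-simplices (6): [v_1,v_4], [v_1,v_5], [v_1,v_7], [v_4,v_5], [v_4,v_7], [v_5,v_7]
  2-simplices (4): [v_1,v_4,v_5], [v_1,v_4,v_7], [v_1,v_5,v_7], [v_4,v_5,v_7]

giving chain groups C_0 ≅ Z^8, C_1 ≅ Z^6, C_2 ≅ Z^4.

The boundary map ∂_1: C_1 → C_0 maps an edge to its endpoints' difference, ∂[p,q] = q − p. For instance
  ∂[v_1,v_4] = [v_4] − [v_1].
The resulting 8×6 matrix has rank 3, and its Smith normal form has invariant factors (1,1,1).

The boundary map ∂_2: C_2 → C_1 sends each 2-simplex [p,q,r] to [q,r] − [p,r] + [p,q]. For instance
  ∂[v_1,v_4,v_5] = [v_4,v_5] − [v_1,v_5] + [v_1,v_4],
  ∂[v_4,v_5,v_7] = [v_5,v_7] − [v_4,v_7] + [v_4,v_5].
This gives a 6×4 integer matrix of rank 3; reducing to Smith normal form yields diagonal entries (1,1,1).

From H_k ≅ ker(∂_k) / im(∂_{k+1}) we obtain:

  H_0: rank C_0 − rank ∂_1 = 8 − 3 = 5, and the invariant factors of ∂_1 are all 1, so H_0 = Z^5.

H_0 ≅ Z^5.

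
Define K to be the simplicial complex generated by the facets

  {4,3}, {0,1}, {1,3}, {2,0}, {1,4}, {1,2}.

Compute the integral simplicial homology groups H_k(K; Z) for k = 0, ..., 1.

We work with the vertex ordering 0 < 1 < 2 < 3 < 4. The simplices of K, each written with vertices in increasing order, are:

  0-simplices (5): [0], [1], [2], [3], [4]
  1-simplices (6): [0,1], [0,2], [1,2], [1,3], [1,4], [3,4]

so the chain groups are C_0 ≅ Z^5, C_1 ≅ Z^6.

The boundary map ∂_1: C_1 → C_0 is given by ∂[p,q] = [q] − [p]. For instance
  ∂[3,4] = [4] − [3].
This gives a 5×6 integer matrix of rank 4; reducing to Smith normal form yields diagonal entries (1,1,1,1).

Computing H_k = (kernel of ∂_k) / (image of ∂_{k+1}):

  H_0: rank C_0 − rank ∂_1 = 5 − 4 = 1, and the invariant factors of ∂_1 are all 1, so H_0 ≅ Z.
  H_1: rank ker ∂_1 − rank ∂_2 = (6 − 4) − 0 = 2, and there is no ∂_2, so H_1 ≅ Z^2.

(K is a triangulation of a wedge of 2 circles.)

H_0 ≅ Z,  H_1 ≅ Z^2.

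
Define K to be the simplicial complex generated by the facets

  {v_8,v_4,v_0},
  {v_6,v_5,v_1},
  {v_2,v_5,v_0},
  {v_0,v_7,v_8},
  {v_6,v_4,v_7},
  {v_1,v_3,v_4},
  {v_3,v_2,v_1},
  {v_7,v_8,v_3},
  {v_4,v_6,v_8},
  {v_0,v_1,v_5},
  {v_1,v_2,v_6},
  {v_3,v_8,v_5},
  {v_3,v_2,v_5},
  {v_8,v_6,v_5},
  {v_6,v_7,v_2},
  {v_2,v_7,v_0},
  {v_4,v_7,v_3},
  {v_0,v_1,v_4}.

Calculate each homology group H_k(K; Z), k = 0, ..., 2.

H_0 ≅ Z,  H_1 ≅ Z ⊕ Z_2,  H_2 = 0.

K has 9 vertices, 27 edges, 18 triangles.
rank ∂_0 = 0, rank ∂_1 = 8 ⇒ b_0 = 9 − 0 − 8 = 1; all invariant factors of ∂_1 are 1 so no torsion. So H_0 ≅ Z.
rank ∂_1 = 8, rank ∂_2 = 18 ⇒ b_1 = 27 − 8 − 18 = 1; ∂_2 has invariant factor(s) [2] giving torsion. So H_1 ≅ Z ⊕ Z_2.
rank ∂_2 = 18, rank ∂_3 = 0 ⇒ b_2 = 18 − 18 − 0 = 0. So H_2 ≅ 0.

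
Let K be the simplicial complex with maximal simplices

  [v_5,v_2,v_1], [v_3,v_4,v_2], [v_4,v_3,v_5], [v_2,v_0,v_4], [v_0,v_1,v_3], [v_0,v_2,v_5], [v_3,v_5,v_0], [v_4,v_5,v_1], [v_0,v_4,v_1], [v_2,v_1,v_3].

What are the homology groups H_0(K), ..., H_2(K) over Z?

Take the total order v_0 < v_1 < v_2 < v_3 < v_4 < v_5 on the vertex set. Then K (dimension 2) consists of the simplices:

  0-simplices (6): [v_0], [v_1], [v_2], [v_3], [v_4], [v_5]
  1-simplices (15): (15 of them)
  2-simplices (10): [v_0,v_1,v_3], [v_0,v_1,v_4], [v_0,v_2,v_4], [v_0,v_2,v_5], [v_0,v_3,v_5], [v_1,v_2,v_3], [v_1,v_2,v_5], [v_1,v_4,v_5], [v_2,v_3,v_4], [v_3,v_4,v_5]

Hence C_0 ≅ Z^6, C_1 ≅ Z^15, C_2 ≅ Z^10.

Boundary ∂_1: C_1 → C_0 is given by ∂[p,q] = [q] − [p].
As a 6×15 matrix over Z this has rank 5, with invariant factors (1,1,1,1,1).

Boundary ∂_2: C_2 → C_1 sends each 2-simplex [p,q,r] to [q,r] − [p,r] + [p,q]. For instance
  ∂[v_2,v_3,v_4] = [v_3,v_4] − [v_2,v_4] + [v_2,v_3],
  ∂[v_1,v_2,v_3] = [v_2,v_3] − [v_1,v_3] + [v_1,v_2].
As a 15×10 matrix over Z this has rank 10, with invariant factors (1,1,1,1,1,1,1,1,1,2).

Now H_k = ker ∂_k / im ∂_{k+1}, so:

  H_0: rank C_0 − rank ∂_1 = 6 − 5 = 1, and the invariant factors of ∂_1 are all 1, so H_0 = Z.
  H_1: rank ker ∂_1 − rank ∂_2 = (15 − 5) − 10 = 0, and ∂_2 has invariant factor 2 > 1, so H_1 = Z_2.
  H_2: rank ker ∂_2 − rank ∂_3 = (10 − 10) − 0 = 0, and there is no ∂_3, so H_2 = 0.

As a check, the Euler characteristic is 6 − 15 + 10 = 1, which agrees with 1 − 0 + 0 = 1.
(K is a triangulation of the real projective plane RP^2.)

H_0 = Z,  H_1 = Z_2,  H_2 = 0.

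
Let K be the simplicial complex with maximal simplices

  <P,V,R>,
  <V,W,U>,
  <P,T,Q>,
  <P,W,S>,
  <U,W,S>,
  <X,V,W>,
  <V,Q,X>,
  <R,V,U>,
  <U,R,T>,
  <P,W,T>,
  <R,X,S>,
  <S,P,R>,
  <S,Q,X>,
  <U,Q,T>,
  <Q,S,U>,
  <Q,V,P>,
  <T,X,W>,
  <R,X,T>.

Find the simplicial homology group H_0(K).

We work with the vertex ordering P < Q < R < S < T < U < V < W < X. The simplices of K, each written with vertices in increasing order, are:

  0-simplices (9): P, Q, R, S, T, U, V, W, X
  1-simplices (27): PQ, PR, PS, PT, PV, PW, QS, QT, QU, QV, QX, RS, RT, RU, RV, RX, SU, SW, SX, TU, TW, TX, UV, UW, VW, VX, WX
  2-simplices (18): PQT, PQV, PRS, PRV, PSW, PTW, QSU, QSX, QTU, QVX, RSX, RTU, RTX, RUV, SUW, TWX, UVW, VWX

giving chain groups C_0 ≅ Z^9, C_1 ≅ Z^27, C_2 ≅ Z^18.

The boundary map ∂_1: C_1 → C_0 maps an edge to its endpoints' difference, ∂[p,q] = q − p.
As a 9×27 matrix over Z this has rank 8, with invariant factors (1,1,1,1,1,1,1,1).

∂_2: C_2 → C_1 maps a triangle to the signed sum of its edges. For instance
  ∂QVX = VX − QX + QV,
  ∂VWX = WX − VX + VW.
This gives a 27×18 integer matrix of rank 17; reducing to Smith normal form yields diagonal entries (1,1,1,1,1,1,1,1,1,1,1,1,1,1,1,1,1).

Computing H_k = (kernel of ∂_k) / (image of ∂_{k+1}):

  H_0: rank C_0 − rank ∂_1 = 9 − 8 = 1, and the invariant factors of ∂_1 are all 1, so H_0 ≅ Z.

(K is a triangulation of the torus T^2.)

H_0 ≅ Z.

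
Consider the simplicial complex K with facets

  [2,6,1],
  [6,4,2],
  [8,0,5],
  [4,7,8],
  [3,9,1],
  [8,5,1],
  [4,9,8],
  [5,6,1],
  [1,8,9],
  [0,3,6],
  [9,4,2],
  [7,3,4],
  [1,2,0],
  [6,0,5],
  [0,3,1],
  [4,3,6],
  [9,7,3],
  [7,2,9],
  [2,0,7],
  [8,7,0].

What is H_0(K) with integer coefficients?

H_0 = Z.

Take the total order 0 < 1 < 2 < 3 < 4 < 5 < 6 < 7 < 8 < 9 on the vertex set. Then K (dimension 2) consists of the simplices:

  0-simplices (10): [0], [1], [2], [3], [4], [5], [6], [7], [8], [9]
  1-simplices (30): (30 of them)
  2-simplices (20): (20 of them)

so the chain groups are C_0 ≅ Z^10, C_1 ≅ Z^30, C_2 ≅ Z^20.

The boundary map ∂_1: C_1 → C_0 is given by ∂[p,q] = [q] − [p]. For instance
  ∂[1,6] = [6] − [1].
This gives a 10×30 integer matrix of rank 9; reducing to Smith normal form yields diagonal entries (1,1,1,1,1,1,1,1,1).

Boundary ∂_2: C_2 → C_1 maps a triangle to the signed sum of its edges. For instance
  ∂[4,8,9] = [8,9] − [4,9] + [4,8],
  ∂[3,4,6] = [4,6] − [3,6] + [3,4].
The 30×20 boundary matrix has rank 20 and Smith normal form diag(1,1,1,1,1,1,1,1,1,1,1,1,1,1,1,1,1,1,1,2).

Now H_k = ker ∂_k / im ∂_{k+1}, so:

  H_0: rank C_0 − rank ∂_1 = 10 − 9 = 1, and the invariant factors of ∂_1 are all 1, so H_0 ≅ Z.

(K is a triangulation of the Klein bottle.)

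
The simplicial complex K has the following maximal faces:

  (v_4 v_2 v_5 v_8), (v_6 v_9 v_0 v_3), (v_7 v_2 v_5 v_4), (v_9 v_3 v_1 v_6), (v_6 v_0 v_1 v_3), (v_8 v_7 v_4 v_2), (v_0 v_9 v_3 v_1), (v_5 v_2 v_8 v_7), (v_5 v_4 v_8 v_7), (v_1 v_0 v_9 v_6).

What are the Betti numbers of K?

Order the vertices as v_0 < v_1 < v_2 < v_3 < v_4 < v_5 < v_6 < v_7 < v_8 < v_9. Listing each simplex with vertices in this order, K has dimension 3 with simplices:

  0-simplices (10): [v_0], [v_1], [v_2], [v_3], [v_4], [v_5], [v_6], [v_7], [v_8], [v_9]
  1-simplices (20): (20 of them)
  2-simplices (20): (20 of them)
  3-simplices (10): (10 of them)

so the chain groups are C_0 ≅ Z^10, C_1 ≅ Z^20, C_2 ≅ Z^20, C_3 ≅ Z^10.

∂_1: C_1 → C_0 maps an edge to its endpoints' difference, ∂[p,q] = q − p.
As a 10×20 matrix over Z this has rank 8, with invariant factors (1,1,1,1,1,1,1,1).

Boundary ∂_2: C_2 → C_1 acts by ∂[p,q,r] = [q,r] − [p,r] + [p,q]. For instance
  ∂[v_2,v_5,v_8] = [v_5,v_8] − [v_2,v_8] + [v_2,v_5],
  ∂[v_1,v_6,v_9] = [v_6,v_9] − [v_1,v_9] + [v_1,v_6].
As a 20×20 matrix over Z this has rank 12, with invariant factors (1,1,1,1,1,1,1,1,1,1,1,1).

The boundary map ∂_3: C_3 → C_2 sends each 3-simplex σ to the alternating sum Σ_i (−1)^i (σ with its i-th vertex removed). For instance
  ∂[v_2,v_4,v_5,v_7] = [v_4,v_5,v_7] − [v_2,v_5,v_7] + [v_2,v_4,v_7] − [v_2,v_4,v_5],
  ∂[v_0,v_1,v_3,v_9] = [v_1,v_3,v_9] − [v_0,v_3,v_9] + [v_0,v_1,v_9] − [v_0,v_1,v_3].
The 20×10 boundary matrix has rank 8 and Smith normal form diag(1,1,1,1,1,1,1,1).

Now H_k = ker ∂_k / im ∂_{k+1}, so:

  H_0: rank C_0 − rank ∂_1 = 10 − 8 = 2, and the invariant factors of ∂_1 are all 1, so H_0 = Z^2.
  H_1: rank ker ∂_1 − rank ∂_2 = (20 − 8) − 12 = 0, and the invariant factors of ∂_2 are all 1, so H_1 = 0.
  H_2: rank ker ∂_2 − rank ∂_3 = (20 − 12) − 8 = 0, and the invariant factors of ∂_3 are all 1, so H_2 = 0.
  H_3: rank ker ∂_3 − rank ∂_4 = (10 − 8) − 0 = 2, and there is no ∂_4, so H_3 = Z^2.

(K is a triangulation of the disjoint union of the 3-sphere S^3 and the 3-sphere S^3.)

Hence the Betti numbers are b_0 = 2, b_1 = 0, b_2 = 0, b_3 = 2.

b_0 = 2, b_1 = 0, b_2 = 0, b_3 = 2.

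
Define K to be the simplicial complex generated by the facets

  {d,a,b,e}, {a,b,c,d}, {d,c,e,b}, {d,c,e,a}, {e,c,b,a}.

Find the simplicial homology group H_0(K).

K has 5 vertices, 10 edges, 10 triangles, 5 3-simplices.
rank ∂_0 = 0, rank ∂_1 = 4 ⇒ b_0 = 5 − 0 − 4 = 1; all invariant factors of ∂_1 are 1 so no torsion. So H_0 = Z.

H_0 ≅ Z.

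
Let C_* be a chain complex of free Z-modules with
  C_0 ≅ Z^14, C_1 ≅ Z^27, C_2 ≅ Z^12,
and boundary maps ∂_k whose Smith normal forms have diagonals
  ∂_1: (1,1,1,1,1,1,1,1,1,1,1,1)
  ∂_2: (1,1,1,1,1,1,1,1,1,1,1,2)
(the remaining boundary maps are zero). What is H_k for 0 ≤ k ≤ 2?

H_0: b_0 = 14 − 0 − 12 = 2; torsion from ∂_1 factors > 1: none. So H_0 = Z^2.
H_1: b_1 = 27 − 12 − 12 = 3; torsion from ∂_2 factors > 1: [2]. So H_1 = Z^3 ⊕ Z/2Z.
H_2: b_2 = 12 − 12 − 0 = 0; torsion from ∂_3 factors > 1: none. So H_2 = 0.

H_0 = Z^2,  H_1 = Z^3 ⊕ Z/2Z,  H_2 = 0.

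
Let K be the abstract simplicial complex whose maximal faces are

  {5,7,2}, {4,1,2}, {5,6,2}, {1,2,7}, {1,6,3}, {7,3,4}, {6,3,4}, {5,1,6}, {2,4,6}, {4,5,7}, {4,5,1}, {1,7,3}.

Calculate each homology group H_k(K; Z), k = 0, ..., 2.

K has 7 vertices, 18 edges, 12 triangles.
rank ∂_0 = 0, rank ∂_1 = 6 ⇒ b_0 = 7 − 0 − 6 = 1; all invariant factors of ∂_1 are 1 so no torsion. So H_0 = Z.
rank ∂_1 = 6, rank ∂_2 = 12 ⇒ b_1 = 18 − 6 − 12 = 0; ∂_2 has invariant factor(s) [2] giving torsion. So H_1 = Z/2.
rank ∂_2 = 12, rank ∂_3 = 0 ⇒ b_2 = 12 − 12 − 0 = 0. So H_2 = 0.

H_0 ≅ Z,  H_1 ≅ Z/2,  H_2 = 0.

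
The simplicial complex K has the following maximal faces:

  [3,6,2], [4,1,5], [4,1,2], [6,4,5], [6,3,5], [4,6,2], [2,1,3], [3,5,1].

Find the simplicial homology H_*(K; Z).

H_0 ≅ Z,  H_1 = 0,  H_2 ≅ Z.

Fix the vertex order 1 < 2 < 3 < 4 < 5 < 6 and write every simplex with vertices in increasing order. Then dim K = 2 and the simplices of K are:

  0-simplices (6): [1], [2], [3], [4], [5], [6]
  1-simplices (12): [1,2], [1,3], [1,4], [1,5], [2,3], [2,4], [2,6], [3,5], [3,6], [4,5], [4,6], [5,6]
  2-simplices (8): [1,2,3], [1,2,4], [1,3,5], [1,4,5], [2,3,6], [2,4,6], [3,5,6], [4,5,6]

so the chain groups are C_0 ≅ Z^6, C_1 ≅ Z^12, C_2 ≅ Z^8.

The boundary map ∂_1: C_1 → C_0 is given by ∂[p,q] = [q] − [p].
As a 6×12 matrix over Z this has rank 5, with invariant factors (1,1,1,1,1).

∂_2: C_2 → C_1 acts by ∂[p,q,r] = [q,r] − [p,r] + [p,q]. For instance
  ∂[2,3,6] = [3,6] − [2,6] + [2,3],
  ∂[1,2,4] = [2,4] − [1,4] + [1,2].
The 12×8 boundary matrix has rank 7 and Smith normal form diag(1,1,1,1,1,1,1).

Reading off H_k = ker ∂_k / im ∂_{k+1}:

  H_0: rank C_0 − rank ∂_1 = 6 − 5 = 1, and the invariant factors of ∂_1 are all 1, so H_0 ≅ Z.
  H_1: rank ker ∂_1 − rank ∂_2 = (12 − 5) − 7 = 0, and the invariant factors of ∂_2 are all 1, so H_1 ≅ 0.
  H_2: rank ker ∂_2 − rank ∂_3 = (8 − 7) − 0 = 1, and there is no ∂_3, so H_2 ≅ Z.

As a check, the Euler characteristic is 6 − 12 + 8 = 2, which agrees with 1 − 0 + 1 = 2.
(K is a triangulation of the 2-sphere S^2.)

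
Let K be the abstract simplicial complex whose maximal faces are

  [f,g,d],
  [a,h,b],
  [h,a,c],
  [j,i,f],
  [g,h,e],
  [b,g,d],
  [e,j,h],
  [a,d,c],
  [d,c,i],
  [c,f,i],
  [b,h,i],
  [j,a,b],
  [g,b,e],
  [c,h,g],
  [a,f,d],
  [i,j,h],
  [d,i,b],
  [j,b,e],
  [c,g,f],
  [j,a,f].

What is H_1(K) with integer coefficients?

H_1 ≅ Z ⊕ Z/2Z.

Take the total order a < b < c < d < e < f < g < h < i < j on the vertex set. Then K (dimension 2) consists of the simplices:

  0-simplices (10): a, b, c, d, e, f, g, h, i, j
  1-simplices (30): ab, ac, ad, af, ah, aj, bd, be, bg, bh, bi, bj, cd, cf, cg, ch, ci, df, dg, di, eg, eh, ej, fg, fi, fj, gh, hi, hj, ij
  2-simplices (20): abh, abj, acd, ach, adf, afj, bdg, bdi, beg, bej, bhi, cdi, cfg, cfi, cgh, dfg, egh, ehj, fij, hij

so the chain groups are C_0 ≅ Z^10, C_1 ≅ Z^30, C_2 ≅ Z^20.

∂_1: C_1 → C_0 is given by ∂[p,q] = [q] − [p]. For instance
  ∂ad = d − a.
As a 10×30 matrix over Z this has rank 9, with invariant factors (1,1,1,1,1,1,1,1,1).

∂_2: C_2 → C_1 acts by ∂[p,q,r] = [q,r] − [p,r] + [p,q]. For instance
  ∂afj = fj − aj + af,
  ∂cfg = fg − cg + cf.
The 30×20 boundary matrix has rank 20 and Smith normal form diag(1,1,1,1,1,1,1,1,1,1,1,1,1,1,1,1,1,1,1,2).

Computing H_k = (kernel of ∂_k) / (image of ∂_{k+1}):

  H_1: rank ker ∂_1 − rank ∂_2 = (30 − 9) − 20 = 1, and ∂_2 has invariant factor 2 > 1, so H_1 ≅ Z ⊕ Z/2Z.

(K is a triangulation of the Klein bottle.)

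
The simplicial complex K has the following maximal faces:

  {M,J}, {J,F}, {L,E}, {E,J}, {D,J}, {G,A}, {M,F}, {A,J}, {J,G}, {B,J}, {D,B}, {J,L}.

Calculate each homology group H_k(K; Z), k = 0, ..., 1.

H_0 = Z,  H_1 = Z^4.

Take the total order A < B < D < E < F < G < J < L < M on the vertex set. Then K (dimension 1) consists of the simplices:

  0-simplices (9): A, B, D, E, F, G, J, L, M
  1-simplices (12): AG, AJ, BD, BJ, DJ, EJ, EL, FJ, FM, GJ, JL, JM

so the chain groups are C_0 ≅ Z^9, C_1 ≅ Z^12.

∂_1: C_1 → C_0 is given by ∂[p,q] = [q] − [p].
This gives a 9×12 integer matrix of rank 8; reducing to Smith normal form yields diagonal entries (1,1,1,1,1,1,1,1).

Now H_k = ker ∂_k / im ∂_{k+1}, so:

  H_0: rank C_0 − rank ∂_1 = 9 − 8 = 1, and the invariant factors of ∂_1 are all 1, so H_0 = Z.
  H_1: rank ker ∂_1 − rank ∂_2 = (12 − 8) − 0 = 4, and there is no ∂_2, so H_1 = Z^4.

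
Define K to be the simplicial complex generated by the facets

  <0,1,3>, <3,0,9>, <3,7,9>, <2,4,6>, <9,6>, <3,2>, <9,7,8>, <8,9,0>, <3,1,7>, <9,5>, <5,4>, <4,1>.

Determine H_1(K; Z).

K has 10 vertices, 19 edges, 7 triangles.
rank ∂_1 = 9, rank ∂_2 = 7 ⇒ b_1 = 19 − 9 − 7 = 3; all invariant factors of ∂_2 are 1 so no torsion. So H_1 ≅ Z^3.

H_1 = Z^3.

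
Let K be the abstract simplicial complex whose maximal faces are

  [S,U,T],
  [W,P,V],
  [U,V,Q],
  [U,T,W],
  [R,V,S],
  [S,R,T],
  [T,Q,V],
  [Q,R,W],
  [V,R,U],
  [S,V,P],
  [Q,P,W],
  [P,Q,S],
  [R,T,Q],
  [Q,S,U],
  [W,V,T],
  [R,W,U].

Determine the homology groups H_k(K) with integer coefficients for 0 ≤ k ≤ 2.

H_0 ≅ Z,  H_1 ≅ Z^2,  H_2 ≅ Z.

Fix the vertex order P < Q < R < S < T < U < V < W and write every simplex with vertices in increasing order. Then dim K = 2 and the simplices of K are:

  0-simplices (8): P, Q, R, S, T, U, V, W
  1-simplices (24): PQ, PS, PV, PW, QR, QS, QT, QU, QV, QW, RS, RT, RU, RV, RW, ST, SU, SV, TU, TV, TW, UV, UW, VW
  2-simplices (16): PQS, PQW, PSV, PVW, QRT, QRW, QSU, QTV, QUV, RST, RSV, RUV, RUW, STU, TUW, TVW

giving chain groups C_0 ≅ Z^8, C_1 ≅ Z^24, C_2 ≅ Z^16.

∂_1: C_1 → C_0 is given by ∂[p,q] = [q] − [p]. For instance
  ∂PS = S − P.
The 8×24 boundary matrix has rank 7 and Smith normal form diag(1,1,1,1,1,1,1).

∂_2: C_2 → C_1 sends each 2-simplex [p,q,r] to [q,r] − [p,r] + [p,q]. For instance
  ∂QRW = RW − QW + QR,
  ∂PVW = VW − PW + PV.
The 24×16 boundary matrix has rank 15 and Smith normal form diag(1,1,1,1,1,1,1,1,1,1,1,1,1,1,1).

Reading off H_k = ker ∂_k / im ∂_{k+1}:

  H_0: rank C_0 − rank ∂_1 = 8 − 7 = 1, and the invariant factors of ∂_1 are all 1, so H_0 = Z.
  H_1: rank ker ∂_1 − rank ∂_2 = (24 − 7) − 15 = 2, and the invariant factors of ∂_2 are all 1, so H_1 = Z^2.
  H_2: rank ker ∂_2 − rank ∂_3 = (16 − 15) − 0 = 1, and there is no ∂_3, so H_2 = Z.

As a check, the Euler characteristic is 8 − 24 + 16 = 0, which agrees with 1 − 2 + 1 = 0.
(K is a triangulation of the torus T^2.)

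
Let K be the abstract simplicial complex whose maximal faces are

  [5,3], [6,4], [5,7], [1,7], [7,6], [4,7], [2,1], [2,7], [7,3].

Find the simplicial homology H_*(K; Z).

Order the vertices as 1 < 2 < 3 < 4 < 5 < 6 < 7. Listing each simplex with vertices in this order, K has dimension 1 with simplices:

  0-simplices (7): [1], [2], [3], [4], [5], [6], [7]
  1-simplices (9): [1,2], [1,7], [2,7], [3,5], [3,7], [4,6], [4,7], [5,7], [6,7]

giving chain groups C_0 ≅ Z^7, C_1 ≅ Z^9.

∂_1: C_1 → C_0 is given by ∂[p,q] = [q] − [p]. For instance
  ∂[3,5] = [5] − [3].
As a 7×9 matrix over Z this has rank 6, with invariant factors (1,1,1,1,1,1).

From H_k ≅ ker(∂_k) / im(∂_{k+1}) we obtain:

  H_0: rank C_0 − rank ∂_1 = 7 − 6 = 1, and the invariant factors of ∂_1 are all 1, so H_0 = Z.
  H_1: rank ker ∂_1 − rank ∂_2 = (9 − 6) − 0 = 3, and there is no ∂_2, so H_1 = Z^3.

H_0 = Z,  H_1 = Z^3.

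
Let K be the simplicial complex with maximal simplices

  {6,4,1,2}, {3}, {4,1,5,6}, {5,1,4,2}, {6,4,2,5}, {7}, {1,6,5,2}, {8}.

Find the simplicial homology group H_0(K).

H_0 = Z^4.

Take the total order 1 < 2 < 3 < 4 < 5 < 6 < 7 < 8 on the vertex set. Then K (dimension 3) consists of the simplices:

  0-simplices (8): [1], [2], [3], [4], [5], [6], [7], [8]
  1-simplices (10): [1,2], [1,4], [1,5], [1,6], [2,4], [2,5], [2,6], [4,5], [4,6], [5,6]
  2-simplices (10): [1,2,4], [1,2,5], [1,2,6], [1,4,5], [1,4,6], [1,5,6], [2,4,5], [2,4,6], [2,5,6], [4,5,6]
  3-simplices (5): [1,2,4,5], [1,2,4,6], [1,2,5,6], [1,4,5,6], [2,4,5,6]

so the chain groups are C_0 ≅ Z^8, C_1 ≅ Z^10, C_2 ≅ Z^10, C_3 ≅ Z^5.

Boundary ∂_1: C_1 → C_0 is given by ∂[p,q] = [q] − [p]. For instance
  ∂[2,5] = [5] − [2].
The 8×10 boundary matrix has rank 4 and Smith normal form diag(1,1,1,1).

Boundary ∂_2: C_2 → C_1 acts by ∂[p,q,r] = [q,r] − [p,r] + [p,q]. For instance
  ∂[1,4,5] = [4,5] − [1,5] + [1,4],
  ∂[2,5,6] = [5,6] − [2,6] + [2,5].
As a 10×10 matrix over Z this has rank 6, with invariant factors (1,1,1,1,1,1).

Boundary ∂_3: C_3 → C_2 sends each 3-simplex σ to the alternating sum Σ_i (−1)^i (σ with its i-th vertex removed). For instance
  ∂[1,4,5,6] = [4,5,6] − [1,5,6] + [1,4,6] − [1,4,5],
  ∂[1,2,5,6] = [2,5,6] − [1,5,6] + [1,2,6] − [1,2,5].
The resulting 10×5 matrix has rank 4, and its Smith normal form has invariant factors (1,1,1,1).

From H_k ≅ ker(∂_k) / im(∂_{k+1}) we obtain:

  H_0: rank C_0 − rank ∂_1 = 8 − 4 = 4, and the invariant factors of ∂_1 are all 1, so H_0 = Z^4.

(K is a triangulation of the disjoint union of a set of 3 points and the 3-sphere S^3.)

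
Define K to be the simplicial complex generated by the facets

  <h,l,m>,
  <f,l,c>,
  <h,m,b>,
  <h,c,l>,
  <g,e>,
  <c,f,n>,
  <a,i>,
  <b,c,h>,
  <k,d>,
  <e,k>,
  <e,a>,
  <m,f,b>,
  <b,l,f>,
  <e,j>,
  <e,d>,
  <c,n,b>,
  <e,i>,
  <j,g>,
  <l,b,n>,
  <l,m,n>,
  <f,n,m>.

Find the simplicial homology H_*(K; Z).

H_0 = Z^2,  H_1 = Z^3 ⊕ Z/2,  H_2 = 0.

Fix the vertex order a < b < c < d < e < f < g < h < i < j < k < l < m < n and write every simplex with vertices in increasing order. Then dim K = 2 and the simplices of K are:

  0-simplices (14): a, b, c, d, e, f, g, h, i, j, k, l, m, n
  1-simplices (27): ae, ai, bc, bf, bh, bl, bm, bn, cf, ch, cl, cn, de, dk, eg, ei, ej, ek, fl, fm, fn, gj, hl, hm, lm, ln, mn
  2-simplices (12): bch, bcn, bfl, bfm, bhm, bln, cfl, cfn, chl, fmn, hlm, lmn

Hence C_0 ≅ Z^14, C_1 ≅ Z^27, C_2 ≅ Z^12.

Boundary ∂_1: C_1 → C_0 maps an edge to its endpoints' difference, ∂[p,q] = q − p.
The 14×27 boundary matrix has rank 12 and Smith normal form diag(1,1,1,1,1,1,1,1,1,1,1,1).

∂_2: C_2 → C_1 sends each 2-simplex [p,q,r] to [q,r] − [p,r] + [p,q]. For instance
  ∂bln = ln − bn + bl,
  ∂fmn = mn − fn + fm.
As a 27×12 matrix over Z this has rank 12, with invariant factors (1,1,1,1,1,1,1,1,1,1,1,2).

Computing H_k = (kernel of ∂_k) / (image of ∂_{k+1}):

  H_0: rank C_0 − rank ∂_1 = 14 − 12 = 2, and the invariant factors of ∂_1 are all 1, so H_0 = Z^2.
  H_1: rank ker ∂_1 − rank ∂_2 = (27 − 12) − 12 = 3, and ∂_2 has invariant factor 2 > 1, so H_1 = Z^3 ⊕ Z/2.
  H_2: rank ker ∂_2 − rank ∂_3 = (12 − 12) − 0 = 0, and there is no ∂_3, so H_2 = 0.

As a check, the Euler characteristic is 14 − 27 + 12 = -1, which agrees with 2 − 3 + 0 = -1.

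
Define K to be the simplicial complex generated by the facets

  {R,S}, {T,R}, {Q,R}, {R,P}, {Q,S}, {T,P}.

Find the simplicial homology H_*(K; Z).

Fix the vertex order P < Q < R < S < T and write every simplex with vertices in increasing order. Then dim K = 1 and the simplices of K are:

  0-simplices (5): P, Q, R, S, T
  1-simplices (6): PR, PT, QR, QS, RS, RT

giving chain groups C_0 ≅ Z^5, C_1 ≅ Z^6.

The boundary map ∂_1: C_1 → C_0 sends each edge [p,q] (with p < q) to q − p.
The 5×6 boundary matrix has rank 4 and Smith normal form diag(1,1,1,1).

Computing H_k = (kernel of ∂_k) / (image of ∂_{k+1}):

  H_0: rank C_0 − rank ∂_1 = 5 − 4 = 1, and the invariant factors of ∂_1 are all 1, so H_0 = Z.
  H_1: rank ker ∂_1 − rank ∂_2 = (6 − 4) − 0 = 2, and there is no ∂_2, so H_1 = Z^2.

H_0 ≅ Z,  H_1 ≅ Z^2.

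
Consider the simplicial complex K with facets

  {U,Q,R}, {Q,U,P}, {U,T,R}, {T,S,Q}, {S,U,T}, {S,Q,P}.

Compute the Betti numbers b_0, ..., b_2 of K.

b_0 = 1, b_1 = 1, b_2 = 0.

Take the total order P < Q < R < S < T < U on the vertex set. Then K (dimension 2) consists of the simplices:

  0-simplices (6): P, Q, R, S, T, U
  1-simplices (12): PQ, PS, PU, QR, QS, QT, QU, RT, RU, ST, SU, TU
  2-simplices (6): PQS, PQU, QRU, QST, RTU, STU

so the chain groups are C_0 ≅ Z^6, C_1 ≅ Z^12, C_2 ≅ Z^6.

∂_1: C_1 → C_0 sends each edge [p,q] (with p < q) to q − p. For instance
  ∂QT = T − Q.
As a 6×12 matrix over Z this has rank 5, with invariant factors (1,1,1,1,1).

The boundary map ∂_2: C_2 → C_1 sends each 2-simplex [p,q,r] to [q,r] − [p,r] + [p,q]. For instance
  ∂PQS = QS − PS + PQ,
  ∂STU = TU − SU + ST.
This gives a 12×6 integer matrix of rank 6; reducing to Smith normal form yields diagonal entries (1,1,1,1,1,1).

Now H_k = ker ∂_k / im ∂_{k+1}, so:

  H_0: rank C_0 − rank ∂_1 = 6 − 5 = 1, and the invariant factors of ∂_1 are all 1, so H_0 ≅ Z.
  H_1: rank ker ∂_1 − rank ∂_2 = (12 − 5) − 6 = 1, and the invariant factors of ∂_2 are all 1, so H_1 ≅ Z.
  H_2: rank ker ∂_2 − rank ∂_3 = (6 − 6) − 0 = 0, and there is no ∂_3, so H_2 ≅ 0.

Hence the Betti numbers are b_0 = 1, b_1 = 1, b_2 = 0.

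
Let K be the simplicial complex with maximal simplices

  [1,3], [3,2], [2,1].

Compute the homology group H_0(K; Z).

H_0 ≅ Z.

Fix the vertex order 1 < 2 < 3 and write every simplex with vertices in increasing order. Then dim K = 1 and the simplices of K are:

  0-simplices (3): [1], [2], [3]
  1-simplices (3): [1,2], [1,3], [2,3]

giving chain groups C_0 ≅ Z^3, C_1 ≅ Z^3.

The boundary map ∂_1: C_1 → C_0 is given by ∂[p,q] = [q] − [p]. For instance
  ∂[1,3] = [3] − [1].
As a 3×3 matrix over Z this has rank 2, with invariant factors (1,1).

Computing H_k = (kernel of ∂_k) / (image of ∂_{k+1}):

  H_0: rank C_0 − rank ∂_1 = 3 − 2 = 1, and the invariant factors of ∂_1 are all 1, so H_0 = Z.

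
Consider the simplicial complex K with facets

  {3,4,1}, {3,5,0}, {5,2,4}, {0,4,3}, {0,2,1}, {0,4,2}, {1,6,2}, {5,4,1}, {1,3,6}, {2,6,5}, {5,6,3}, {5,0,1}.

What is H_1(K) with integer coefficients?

We work with the vertex ordering 0 < 1 < 2 < 3 < 4 < 5 < 6. The simplices of K, each written with vertices in increasing order, are:

  0-simplices (7): [0], [1], [2], [3], [4], [5], [6]
  1-simplices (18): [0,1], [0,2], [0,3], [0,4], [0,5], [1,2], [1,3], [1,4], [1,5], [1,6], [2,4], [2,5], [2,6], [3,4], [3,5], [3,6], [4,5], [5,6]
  2-simplices (12): [0,1,2], [0,1,5], [0,2,4], [0,3,4], [0,3,5], [1,2,6], [1,3,4], [1,3,6], [1,4,5], [2,4,5], [2,5,6], [3,5,6]

Hence C_0 ≅ Z^7, C_1 ≅ Z^18, C_2 ≅ Z^12.

The boundary map ∂_1: C_1 → C_0 is given by ∂[p,q] = [q] − [p]. For instance
  ∂[0,4] = [4] − [0].
As a 7×18 matrix over Z this has rank 6, with invariant factors (1,1,1,1,1,1).

The boundary map ∂_2: C_2 → C_1 sends each 2-simplex [p,q,r] to [q,r] − [p,r] + [p,q]. For instance
  ∂[3,5,6] = [5,6] − [3,6] + [3,5],
  ∂[1,4,5] = [4,5] − [1,5] + [1,4].
The 18×12 boundary matrix has rank 12 and Smith normal form diag(1,1,1,1,1,1,1,1,1,1,1,2).

Now H_k = ker ∂_k / im ∂_{k+1}, so:

  H_1: rank ker ∂_1 − rank ∂_2 = (18 − 6) − 12 = 0, and ∂_2 has invariant factor 2 > 1, so H_1 ≅ Z/2Z.

(K is a triangulation of the real projective plane RP^2.)

H_1 = Z/2Z.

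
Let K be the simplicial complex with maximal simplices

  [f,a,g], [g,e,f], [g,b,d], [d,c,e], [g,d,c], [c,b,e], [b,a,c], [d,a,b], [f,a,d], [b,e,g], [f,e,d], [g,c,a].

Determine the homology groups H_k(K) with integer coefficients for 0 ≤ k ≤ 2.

Take the total order a < b < c < d < e < f < g on the vertex set. Then K (dimension 2) consists of the simplices:

  0-simplices (7): a, b, c, d, e, f, g
  1-simplices (18): ab, ac, ad, af, ag, bc, bd, be, bg, cd, ce, cg, de, df, dg, ef, eg, fg
  2-simplices (12): abc, abd, acg, adf, afg, bce, bdg, beg, cde, cdg, def, efg

so the chain groups are C_0 ≅ Z^7, C_1 ≅ Z^18, C_2 ≅ Z^12.

The boundary map ∂_1: C_1 → C_0 sends each edge [p,q] (with p < q) to q − p.
The resulting 7×18 matrix has rank 6, and its Smith normal form has invariant factors (1,1,1,1,1,1).

The boundary map ∂_2: C_2 → C_1 maps a triangle to the signed sum of its edges. For instance
  ∂abc = bc − ac + ab,
  ∂adf = df − af + ad.
The resulting 18×12 matrix has rank 12, and its Smith normal form has invariant factors (1,1,1,1,1,1,1,1,1,1,1,2).

Computing H_k = (kernel of ∂_k) / (image of ∂_{k+1}):

  H_0: rank C_0 − rank ∂_1 = 7 − 6 = 1, and the invariant factors of ∂_1 are all 1, so H_0 ≅ Z.
  H_1: rank ker ∂_1 − rank ∂_2 = (18 − 6) − 12 = 0, and ∂_2 has invariant factor 2 > 1, so H_1 ≅ Z/2.
  H_2: rank ker ∂_2 − rank ∂_3 = (12 − 12) − 0 = 0, and there is no ∂_3, so H_2 ≅ 0.

As a check, the Euler characteristic is 7 − 18 + 12 = 1, which agrees with 1 − 0 + 0 = 1.
(K is a triangulation of the real projective plane RP^2.)

H_0 ≅ Z,  H_1 ≅ Z/2,  H_2 = 0.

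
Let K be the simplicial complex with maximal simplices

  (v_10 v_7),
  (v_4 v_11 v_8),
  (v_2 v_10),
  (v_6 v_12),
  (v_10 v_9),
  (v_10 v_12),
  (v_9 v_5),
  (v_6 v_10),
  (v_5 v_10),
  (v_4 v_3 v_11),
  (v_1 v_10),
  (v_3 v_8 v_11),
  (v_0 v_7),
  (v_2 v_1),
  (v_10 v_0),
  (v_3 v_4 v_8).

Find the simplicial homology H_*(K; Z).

Take the total order v_0 < v_1 < v_2 < v_3 < v_4 < v_5 < v_6 < v_7 < v_8 < v_9 < v_10 < v_11 < v_12 on the vertex set. Then K (dimension 2) consists of the simplices:

  0-simplices (13): [v_0], [v_1], [v_2], [v_3], [v_4], [v_5], [v_6], [v_7], [v_8], [v_9], [v_10], [v_11], [v_12]
  1-simplices (18): (18 of them)
  2-simplices (4): [v_3,v_4,v_8], [v_3,v_4,v_11], [v_3,v_8,v_11], [v_4,v_8,v_11]

Hence C_0 ≅ Z^13, C_1 ≅ Z^18, C_2 ≅ Z^4.

∂_1: C_1 → C_0 sends each edge [p,q] (with p < q) to q − p.
As a 13×18 matrix over Z this has rank 11, with invariant factors (1,1,1,1,1,1,1,1,1,1,1).

Boundary ∂_2: C_2 → C_1 acts by ∂[p,q,r] = [q,r] − [p,r] + [p,q]. For instance
  ∂[v_3,v_4,v_11] = [v_4,v_11] − [v_3,v_11] + [v_3,v_4],
  ∂[v_3,v_4,v_8] = [v_4,v_8] − [v_3,v_8] + [v_3,v_4].
The resulting 18×4 matrix has rank 3, and its Smith normal form has invariant factors (1,1,1).

Now H_k = ker ∂_k / im ∂_{k+1}, so:

  H_0: rank C_0 − rank ∂_1 = 13 − 11 = 2, and the invariant factors of ∂_1 are all 1, so H_0 ≅ Z^2.
  H_1: rank ker ∂_1 − rank ∂_2 = (18 − 11) − 3 = 4, and the invariant factors of ∂_2 are all 1, so H_1 ≅ Z^4.
  H_2: rank ker ∂_2 − rank ∂_3 = (4 − 3) − 0 = 1, and there is no ∂_3, so H_2 ≅ Z.

H_0 = Z^2,  H_1 = Z^4,  H_2 = Z.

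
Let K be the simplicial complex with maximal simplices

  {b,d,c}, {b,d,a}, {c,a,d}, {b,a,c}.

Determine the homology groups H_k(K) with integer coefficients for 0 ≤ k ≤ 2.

We work with the vertex ordering a < b < c < d. The simplices of K, each written with vertices in increasing order, are:

  0-simplices (4): a, b, c, d
  1-simplices (6): ab, ac, ad, bc, bd, cd
  2-simplices (4): abc, abd, acd, bcd

Hence C_0 ≅ Z^4, C_1 ≅ Z^6, C_2 ≅ Z^4.

Boundary ∂_1: C_1 → C_0 maps an edge to its endpoints' difference, ∂[p,q] = q − p.
The 4×6 boundary matrix has rank 3 and Smith normal form diag(1,1,1).

The boundary map ∂_2: C_2 → C_1 sends each 2-simplex [p,q,r] to [q,r] − [p,r] + [p,q]. For instance
  ∂abd = bd − ad + ab,
  ∂abc = bc − ac + ab.
As a 6×4 matrix over Z this has rank 3, with invariant factors (1,1,1).

Reading off H_k = ker ∂_k / im ∂_{k+1}:

  H_0: rank C_0 − rank ∂_1 = 4 − 3 = 1, and the invariant factors of ∂_1 are all 1, so H_0 ≅ Z.
  H_1: rank ker ∂_1 − rank ∂_2 = (6 − 3) − 3 = 0, and the invariant factors of ∂_2 are all 1, so H_1 ≅ 0.
  H_2: rank ker ∂_2 − rank ∂_3 = (4 − 3) − 0 = 1, and there is no ∂_3, so H_2 ≅ Z.

H_0 = Z,  H_1 = 0,  H_2 = Z.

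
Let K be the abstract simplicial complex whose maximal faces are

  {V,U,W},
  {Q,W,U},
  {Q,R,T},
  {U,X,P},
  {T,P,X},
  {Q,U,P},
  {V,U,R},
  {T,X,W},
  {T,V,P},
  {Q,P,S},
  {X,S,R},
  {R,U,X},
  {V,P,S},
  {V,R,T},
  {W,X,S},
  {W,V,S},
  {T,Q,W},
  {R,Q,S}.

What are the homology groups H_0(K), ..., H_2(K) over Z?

H_0 = Z,  H_1 = Z^2,  H_2 = Z.

Order the vertices as P < Q < R < S < T < U < V < W < X. Listing each simplex with vertices in this order, K has dimension 2 with simplices:

  0-simplices (9): P, Q, R, S, T, U, V, W, X
  1-simplices (27): PQ, PS, PT, PU, PV, PX, QR, QS, QT, QU, QW, RS, RT, RU, RV, RX, SV, SW, SX, TV, TW, TX, UV, UW, UX, VW, WX
  2-simplices (18): PQS, PQU, PSV, PTV, PTX, PUX, QRS, QRT, QTW, QUW, RSX, RTV, RUV, RUX, SVW, SWX, TWX, UVW

giving chain groups C_0 ≅ Z^9, C_1 ≅ Z^27, C_2 ≅ Z^18.

∂_1: C_1 → C_0 sends each edge [p,q] (with p < q) to q − p. For instance
  ∂VW = W − V.
The resulting 9×27 matrix has rank 8, and its Smith normal form has invariant factors (1,1,1,1,1,1,1,1).

∂_2: C_2 → C_1 maps a triangle to the signed sum of its edges. For instance
  ∂RUV = UV − RV + RU,
  ∂QTW = TW − QW + QT.
This gives a 27×18 integer matrix of rank 17; reducing to Smith normal form yields diagonal entries (1,1,1,1,1,1,1,1,1,1,1,1,1,1,1,1,1).

Now H_k = ker ∂_k / im ∂_{k+1}, so:

  H_0: rank C_0 − rank ∂_1 = 9 − 8 = 1, and the invariant factors of ∂_1 are all 1, so H_0 = Z.
  H_1: rank ker ∂_1 − rank ∂_2 = (27 − 8) − 17 = 2, and the invariant factors of ∂_2 are all 1, so H_1 = Z^2.
  H_2: rank ker ∂_2 − rank ∂_3 = (18 − 17) − 0 = 1, and there is no ∂_3, so H_2 = Z.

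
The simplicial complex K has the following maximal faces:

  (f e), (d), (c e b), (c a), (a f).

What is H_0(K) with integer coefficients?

H_0 = Z^2.

Fix the vertex order a < b < c < d < e < f and write every simplex with vertices in increasing order. Then dim K = 2 and the simplices of K are:

  0-simplices (6): a, b, c, d, e, f
  1-simplices (6): ac, af, bc, be, ce, ef
  2-simplices (1): bce

Hence C_0 ≅ Z^6, C_1 ≅ Z^6, C_2 ≅ Z^1.

Boundary ∂_1: C_1 → C_0 sends each edge [p,q] (with p < q) to q − p.
As a 6×6 matrix over Z this has rank 4, with invariant factors (1,1,1,1).

The boundary map ∂_2: C_2 → C_1 maps a triangle to the signed sum of its edges. For instance
  ∂bce = ce − be + bc.
The resulting 6×1 matrix has rank 1, and its Smith normal form has invariant factors (1).

Reading off H_k = ker ∂_k / im ∂_{k+1}:

  H_0: rank C_0 − rank ∂_1 = 6 − 4 = 2, and the invariant factors of ∂_1 are all 1, so H_0 ≅ Z^2.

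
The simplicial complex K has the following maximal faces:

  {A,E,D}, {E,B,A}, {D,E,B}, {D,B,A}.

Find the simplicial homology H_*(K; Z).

H_0 ≅ Z,  H_1 = 0,  H_2 ≅ Z.

Fix the vertex order A < B < D < E and write every simplex with vertices in increasing order. Then dim K = 2 and the simplices of K are:

  0-simplices (4): A, B, D, E
  1-simplices (6): AB, AD, AE, BD, BE, DE
  2-simplices (4): ABD, ABE, ADE, BDE

so the chain groups are C_0 ≅ Z^4, C_1 ≅ Z^6, C_2 ≅ Z^4.

∂_1: C_1 → C_0 is given by ∂[p,q] = [q] − [p]. For instance
  ∂DE = E − D.
This gives a 4×6 integer matrix of rank 3; reducing to Smith normal form yields diagonal entries (1,1,1).

The boundary map ∂_2: C_2 → C_1 acts by ∂[p,q,r] = [q,r] − [p,r] + [p,q]. For instance
  ∂ABD = BD − AD + AB,
  ∂BDE = DE − BE + BD.
The 6×4 boundary matrix has rank 3 and Smith normal form diag(1,1,1).

Reading off H_k = ker ∂_k / im ∂_{k+1}:

  H_0: rank C_0 − rank ∂_1 = 4 − 3 = 1, and the invariant factors of ∂_1 are all 1, so H_0 ≅ Z.
  H_1: rank ker ∂_1 − rank ∂_2 = (6 − 3) − 3 = 0, and the invariant factors of ∂_2 are all 1, so H_1 ≅ 0.
  H_2: rank ker ∂_2 − rank ∂_3 = (4 − 3) − 0 = 1, and there is no ∂_3, so H_2 ≅ Z.

As a check, the Euler characteristic is 4 − 6 + 4 = 2, which agrees with 1 − 0 + 1 = 2.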